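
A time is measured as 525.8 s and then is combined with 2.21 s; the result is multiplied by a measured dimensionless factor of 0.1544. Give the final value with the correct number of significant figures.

525.8 s + 2.21 s = 528.01 s; the sum is limited to 1 decimal place (4 s.f.).
Carrying full precision, 528.01 × 0.1544 = 81.524744 s; 0.1544 has 4 s.f., so the result keeps min(4, 4) = 4 s.f.
Rounded to 4 significant figures: 81.52 s.

81.52 s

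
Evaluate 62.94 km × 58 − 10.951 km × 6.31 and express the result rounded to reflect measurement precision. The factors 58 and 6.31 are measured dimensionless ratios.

62.94 × 58 = 3650.52 → 3.7 × 10^3 km (2 s.f., last digit at the 10^2 place).
10.951 × 6.31 = 69.10081 → 69.1 km (3 s.f., last digit at the 10^-1 place).
Difference: 3581.41919 km; keep the coarser place, 10^2.
Result: 3.6 × 10^3 km.

3.6 × 10^3 km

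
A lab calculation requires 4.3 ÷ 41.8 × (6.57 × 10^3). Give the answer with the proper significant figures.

4.3 ÷ 41.8 × (6.57 × 10^3) = 675.861244019…
Multiplication/division keeps the fewest significant figures: 4.3 → 2 s.f., 41.8 → 3 s.f., 6.57 × 10^3 → 3 s.f.; limit is 2.
Rounded to 2 significant figures: 6.8 × 10^2.

6.8 × 10^2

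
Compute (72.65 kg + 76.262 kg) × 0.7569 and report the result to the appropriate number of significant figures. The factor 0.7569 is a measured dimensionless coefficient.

112.7 kg

72.65 kg + 76.262 kg = 148.912 kg; the sum is limited to 2 decimal places (5 s.f.).
Carrying full precision, 148.912 × 0.7569 = 112.7114928 kg; 0.7569 has 4 s.f., so the result keeps min(5, 4) = 4 s.f.
Rounded to 4 significant figures: 112.7 kg.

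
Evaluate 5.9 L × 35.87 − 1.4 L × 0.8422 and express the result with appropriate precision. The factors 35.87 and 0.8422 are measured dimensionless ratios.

5.9 × 35.87 = 211.633 → 2.1 × 10² L (2 s.f., last digit at the 10^1 place).
1.4 × 0.8422 = 1.17908 → 1.2 L (2 s.f., last digit at the 10^-1 place).
Difference: 210.45392 L; keep the coarser place, 10^1.
Result: 2.1 × 10² L.

2.1 × 10² L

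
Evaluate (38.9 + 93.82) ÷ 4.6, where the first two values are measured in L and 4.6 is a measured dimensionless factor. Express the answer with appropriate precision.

29 L

38.9 L + 93.82 L = 132.72 L; the sum is limited to 1 decimal place (4 s.f.).
Carrying full precision, 132.72 ÷ 4.6 = 28.852173913… L; 4.6 has 2 s.f., so the result keeps min(4, 2) = 2 s.f.
Rounded to 2 significant figures: 29 L.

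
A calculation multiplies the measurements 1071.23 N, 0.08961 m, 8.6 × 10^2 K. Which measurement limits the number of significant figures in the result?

1071.23 N → 6 s.f.; 0.08961 m → 4 s.f.; 8.6 × 10^2 K → 2 s.f.
The fewest is 2 significant figures, from 8.6 × 10^2 K.

8.6 × 10^2 K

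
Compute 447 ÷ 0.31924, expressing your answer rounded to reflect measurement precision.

447 ÷ 0.31924 = 1400.20047613…
Multiplication/division keeps the fewest significant figures: 447 → 3 s.f., 0.31924 → 5 s.f.; limit is 3.
Rounded to 3 significant figures: 1.40 × 10^3.

1.40 × 10^3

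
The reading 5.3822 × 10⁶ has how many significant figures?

5

5.3822 × 10⁶: in scientific notation every digit of the coefficient is significant.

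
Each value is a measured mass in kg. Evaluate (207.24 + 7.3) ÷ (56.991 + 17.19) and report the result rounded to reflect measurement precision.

2.892

207.24 + 7.3 = 214.54, limited to 1 d.p. → 4 s.f.; 56.991 + 17.19 = 74.181, limited to 2 d.p. → 4 s.f.
Carrying full precision, 214.54 ÷ 74.181 = 2.89211523166…; keep min(4, 4) = 4 s.f.
Rounded to 4 significant figures: 2.892.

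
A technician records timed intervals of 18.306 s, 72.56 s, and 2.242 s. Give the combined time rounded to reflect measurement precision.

18.306 s + 72.56 s + 2.242 s = 93.108 s.
Addition/subtraction keeps the fewest decimal places: 18.306 → 3 decimal places, 72.56 → 2 decimal places, 2.242 → 3 decimal places; limit is 2.
Rounded to 2 decimal places: 93.11 s.

93.11 s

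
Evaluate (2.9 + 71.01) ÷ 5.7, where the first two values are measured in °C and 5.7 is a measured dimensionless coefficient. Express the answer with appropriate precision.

2.9 °C + 71.01 °C = 73.91 °C; the sum is limited to 1 decimal place (3 s.f.).
Carrying full precision, 73.91 ÷ 5.7 = 12.9666666667… °C; 5.7 has 2 s.f., so the result keeps min(3, 2) = 2 s.f.
Rounded to 2 significant figures: 13 °C.

13 °C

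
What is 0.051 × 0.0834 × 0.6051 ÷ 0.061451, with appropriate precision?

4.2 × 10⁻²

0.051 × 0.0834 × 0.6051 ÷ 0.061451 = 0.0418826762787…
Multiplication/division keeps the fewest significant figures: 0.051 → 2 s.f., 0.0834 → 3 s.f., 0.6051 → 4 s.f., 0.061451 → 5 s.f.; limit is 2.
Rounded to 2 significant figures: 4.2 × 10⁻².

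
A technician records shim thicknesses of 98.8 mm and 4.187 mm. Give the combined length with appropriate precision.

98.8 mm + 4.187 mm = 102.987 mm.
Addition/subtraction keeps the fewest decimal places: 98.8 → 1 decimal place, 4.187 → 3 decimal places; limit is 1.
Rounded to 1 decimal place: 103.0 mm.

103.0 mm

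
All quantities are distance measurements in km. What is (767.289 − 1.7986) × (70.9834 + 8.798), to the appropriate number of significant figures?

61072 km²

767.289 − 1.7986 = 765.4904, limited to 3 d.p. → 6 s.f.; 70.9834 + 8.798 = 79.7814, limited to 3 d.p. → 5 s.f.
Carrying full precision, 765.4904 × 79.7814 = 61071.8957986…; keep min(6, 5) = 5 s.f.
Rounded to 5 significant figures: 61072 km².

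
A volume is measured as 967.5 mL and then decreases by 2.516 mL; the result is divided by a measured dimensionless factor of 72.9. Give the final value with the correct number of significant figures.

13.2 mL

967.5 mL − 2.516 mL = 964.984 mL; the difference is limited to 1 decimal place (4 s.f.).
Carrying full precision, 964.984 ÷ 72.9 = 13.2370919067… mL; 72.9 has 3 s.f., so the result keeps min(4, 3) = 3 s.f.
Rounded to 3 significant figures: 13.2 mL.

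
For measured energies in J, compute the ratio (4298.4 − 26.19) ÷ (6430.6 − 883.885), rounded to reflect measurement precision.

0.77022

4298.4 − 26.19 = 4272.21, limited to 1 d.p. → 5 s.f.; 6430.6 − 883.885 = 5546.715, limited to 1 d.p. → 5 s.f.
Carrying full precision, 4272.21 ÷ 5546.715 = 0.770223456586…; keep min(5, 5) = 5 s.f.
Rounded to 5 significant figures: 0.77022.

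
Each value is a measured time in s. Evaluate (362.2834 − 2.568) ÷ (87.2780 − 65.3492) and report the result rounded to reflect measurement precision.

362.2834 − 2.568 = 359.7154, limited to 3 d.p. → 6 s.f.; 87.2780 − 65.3492 = 21.9288, limited to 4 d.p. → 6 s.f.
Carrying full precision, 359.7154 ÷ 21.9288 = 16.403788625…; keep min(6, 6) = 6 s.f.
Rounded to 6 significant figures: 16.4038.

16.4038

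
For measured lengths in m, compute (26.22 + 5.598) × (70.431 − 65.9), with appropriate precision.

26.22 + 5.598 = 31.818, limited to 2 d.p. → 4 s.f.; 70.431 − 65.9 = 4.531, limited to 1 d.p. → 2 s.f.
Carrying full precision, 31.818 × 4.531 = 144.167358; keep min(4, 2) = 2 s.f.
Rounded to 2 significant figures: 1.4 × 10^2 m².

1.4 × 10^2 m²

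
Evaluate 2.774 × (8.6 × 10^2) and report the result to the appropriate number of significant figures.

2.774 × (8.6 × 10^2) = 2385.64
Multiplication/division keeps the fewest significant figures: 2.774 → 4 s.f., 8.6 × 10^2 → 2 s.f.; limit is 2.
Rounded to 2 significant figures: 2.4 × 10^3.

2.4 × 10^3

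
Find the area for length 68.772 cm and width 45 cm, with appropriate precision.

area = 68.772 cm × 45 cm = 3094.74 cm².
68.772 has 5 significant figures; 45 has 2.
Division/multiplication keeps the fewest: 2 significant figures.
Rounded: 3.1 × 10^3 cm².

3.1 × 10^3 cm²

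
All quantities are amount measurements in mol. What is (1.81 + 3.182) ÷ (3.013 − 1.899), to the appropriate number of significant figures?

1.81 + 3.182 = 4.992, limited to 2 d.p. → 3 s.f.; 3.013 − 1.899 = 1.114, limited to 3 d.p. → 4 s.f.
Carrying full precision, 4.992 ÷ 1.114 = 4.48114901257…; keep min(3, 4) = 3 s.f.
Rounded to 3 significant figures: 4.48.

4.48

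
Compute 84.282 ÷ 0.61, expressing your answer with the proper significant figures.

84.282 ÷ 0.61 = 138.167213115…
Multiplication/division keeps the fewest significant figures: 84.282 → 5 s.f., 0.61 → 2 s.f.; limit is 2.
Rounded to 2 significant figures: 1.4 × 10^2.

1.4 × 10^2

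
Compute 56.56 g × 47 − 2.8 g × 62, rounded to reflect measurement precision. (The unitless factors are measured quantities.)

56.56 × 47 = 2658.32 → 2.7 × 10³ g (2 s.f., last digit at the 10^2 place).
2.8 × 62 = 173.6 → 1.7 × 10² g (2 s.f., last digit at the 10^1 place).
Difference: 2484.72 g; keep the coarser place, 10^2.
Result: 2.5 × 10³ g.

2.5 × 10³ g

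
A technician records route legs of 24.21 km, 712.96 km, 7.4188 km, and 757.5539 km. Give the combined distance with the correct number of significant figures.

24.21 km + 712.96 km + 7.4188 km + 757.5539 km = 1502.1427 km.
Addition/subtraction keeps the fewest decimal places: 24.21 → 2 decimal places, 712.96 → 2 decimal places, 7.4188 → 4 decimal places, 757.5539 → 4 decimal places; limit is 2.
Rounded to 2 decimal places: 1502.14 km.

1502.14 km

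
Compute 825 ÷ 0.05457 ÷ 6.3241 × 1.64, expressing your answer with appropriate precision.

825 ÷ 0.05457 ÷ 6.3241 × 1.64 = 3920.53300402…
Multiplication/division keeps the fewest significant figures: 825 → 3 s.f., 0.05457 → 4 s.f., 6.3241 → 5 s.f., 1.64 → 3 s.f.; limit is 3.
Rounded to 3 significant figures: 3.92 × 10^3.

3.92 × 10^3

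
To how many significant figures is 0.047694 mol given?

0.047694: leading zeros are not significant.

5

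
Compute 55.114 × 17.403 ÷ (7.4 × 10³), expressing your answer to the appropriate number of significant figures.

55.114 × 17.403 ÷ (7.4 × 10³) = 0.129614721892…
Multiplication/division keeps the fewest significant figures: 55.114 → 5 s.f., 17.403 → 5 s.f., 7.4 × 10³ → 2 s.f.; limit is 2.
Rounded to 2 significant figures: 0.13.

0.13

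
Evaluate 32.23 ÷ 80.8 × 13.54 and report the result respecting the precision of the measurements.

5.40

32.23 ÷ 80.8 × 13.54 = 5.40091831683…
Multiplication/division keeps the fewest significant figures: 32.23 → 4 s.f., 80.8 → 3 s.f., 13.54 → 4 s.f.; limit is 3.
Rounded to 3 significant figures: 5.40.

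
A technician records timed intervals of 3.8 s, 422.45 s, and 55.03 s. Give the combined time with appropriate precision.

3.8 s + 422.45 s + 55.03 s = 481.28 s.
Addition/subtraction keeps the fewest decimal places: 3.8 → 1 decimal place, 422.45 → 2 decimal places, 55.03 → 2 decimal places; limit is 1.
Rounded to 1 decimal place: 481.3 s.

481.3 s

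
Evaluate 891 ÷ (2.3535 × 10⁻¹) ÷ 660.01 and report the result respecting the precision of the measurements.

5.74

891 ÷ (2.3535 × 10⁻¹) ÷ 660.01 = 5.73605075744…
Multiplication/division keeps the fewest significant figures: 891 → 3 s.f., 2.3535 × 10⁻¹ → 5 s.f., 660.01 → 5 s.f.; limit is 3.
Rounded to 3 significant figures: 5.74.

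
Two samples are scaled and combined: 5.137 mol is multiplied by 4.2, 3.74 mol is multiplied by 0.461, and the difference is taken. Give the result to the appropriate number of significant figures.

5.137 × 4.2 = 21.5754 → 22 mol (2 s.f., last digit at the 10^0 place).
3.74 × 0.461 = 1.72414 → 1.72 mol (3 s.f., last digit at the 10^-2 place).
Difference: 19.85126 mol; keep the coarser place, 10^0.
Result: 2.0 × 10^1 mol.

2.0 × 10^1 mol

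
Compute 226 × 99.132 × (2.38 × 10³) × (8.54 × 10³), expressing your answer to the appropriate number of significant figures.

4.55 × 10¹¹

226 × 99.132 × (2.38 × 10³) × (8.54 × 10³) = 4.55362366166 × 10^11…
Multiplication/division keeps the fewest significant figures: 226 → 3 s.f., 99.132 → 5 s.f., 2.38 × 10³ → 3 s.f., 8.54 × 10³ → 3 s.f.; limit is 3.
Rounded to 3 significant figures: 4.55 × 10¹¹.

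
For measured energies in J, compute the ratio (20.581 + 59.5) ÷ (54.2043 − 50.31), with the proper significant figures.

20.6

20.581 + 59.5 = 80.081, limited to 1 d.p. → 3 s.f.; 54.2043 − 50.31 = 3.8943, limited to 2 d.p. → 3 s.f.
Carrying full precision, 80.081 ÷ 3.8943 = 20.5636443006…; keep min(3, 3) = 3 s.f.
Rounded to 3 significant figures: 20.6.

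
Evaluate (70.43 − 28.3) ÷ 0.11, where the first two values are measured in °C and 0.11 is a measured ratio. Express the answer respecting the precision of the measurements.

3.8 × 10^2 °C

70.43 °C − 28.3 °C = 42.13 °C; the difference is limited to 1 decimal place (3 s.f.).
Carrying full precision, 42.13 ÷ 0.11 = 383 °C; 0.11 has 2 s.f., so the result keeps min(3, 2) = 2 s.f.
Rounded to 2 significant figures: 3.8 × 10^2 °C.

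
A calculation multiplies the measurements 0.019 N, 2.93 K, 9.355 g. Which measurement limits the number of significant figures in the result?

0.019 N

0.019 N → 2 s.f.; 2.93 K → 3 s.f.; 9.355 g → 4 s.f.
The fewest is 2 significant figures, from 0.019 N.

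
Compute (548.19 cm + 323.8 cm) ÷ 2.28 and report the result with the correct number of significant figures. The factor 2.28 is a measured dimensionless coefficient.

548.19 cm + 323.8 cm = 871.99 cm; the sum is limited to 1 decimal place (4 s.f.).
Carrying full precision, 871.99 ÷ 2.28 = 382.451754386… cm; 2.28 has 3 s.f., so the result keeps min(4, 3) = 3 s.f.
Rounded to 3 significant figures: 382 cm.

382 cm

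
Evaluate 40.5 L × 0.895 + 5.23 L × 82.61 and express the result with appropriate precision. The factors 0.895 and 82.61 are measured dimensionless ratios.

40.5 × 0.895 = 36.2475 → 36.2 L (3 s.f., last digit at the 10^-1 place).
5.23 × 82.61 = 432.0503 → 432 L (3 s.f., last digit at the 10^0 place).
Sum: 468.2978 L; keep the coarser place, 10^0.
Result: 468 L.

468 L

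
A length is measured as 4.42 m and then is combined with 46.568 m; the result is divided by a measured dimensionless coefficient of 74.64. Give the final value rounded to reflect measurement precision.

4.42 m + 46.568 m = 50.988 m; the sum is limited to 2 decimal places (4 s.f.).
Carrying full precision, 50.988 ÷ 74.64 = 0.683118971061… m; 74.64 has 4 s.f., so the result keeps min(4, 4) = 4 s.f.
Rounded to 4 significant figures: 0.6831 m.

0.6831 m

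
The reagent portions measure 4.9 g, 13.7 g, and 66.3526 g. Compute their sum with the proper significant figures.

85.0 g

4.9 g + 13.7 g + 66.3526 g = 84.9526 g.
Addition/subtraction keeps the fewest decimal places: 4.9 → 1 decimal place, 13.7 → 1 decimal place, 66.3526 → 4 decimal places; limit is 1.
Rounded to 1 decimal place: 85.0 g.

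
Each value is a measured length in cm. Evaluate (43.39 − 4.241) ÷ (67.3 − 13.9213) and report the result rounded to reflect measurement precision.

0.733

43.39 − 4.241 = 39.149, limited to 2 d.p. → 4 s.f.; 67.3 − 13.9213 = 53.3787, limited to 1 d.p. → 3 s.f.
Carrying full precision, 39.149 ÷ 53.3787 = 0.733419884711…; keep min(4, 3) = 3 s.f.
Rounded to 3 significant figures: 0.733.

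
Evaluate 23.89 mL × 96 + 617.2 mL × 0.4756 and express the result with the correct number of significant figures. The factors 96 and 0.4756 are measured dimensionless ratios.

2.6 × 10^3 mL

23.89 × 96 = 2293.44 → 2.3 × 10^3 mL (2 s.f., last digit at the 10^2 place).
617.2 × 0.4756 = 293.54032 → 293.5 mL (4 s.f., last digit at the 10^-1 place).
Sum: 2586.98032 mL; keep the coarser place, 10^2.
Result: 2.6 × 10^3 mL.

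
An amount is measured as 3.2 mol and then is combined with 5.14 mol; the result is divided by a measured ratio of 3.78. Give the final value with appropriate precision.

2.2 mol

3.2 mol + 5.14 mol = 8.34 mol; the sum is limited to 1 decimal place (2 s.f.).
Carrying full precision, 8.34 ÷ 3.78 = 2.20634920635… mol; 3.78 has 3 s.f., so the result keeps min(2, 3) = 2 s.f.
Rounded to 2 significant figures: 2.2 mol.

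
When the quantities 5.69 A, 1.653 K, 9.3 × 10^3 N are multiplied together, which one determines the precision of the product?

5.69 A → 3 s.f.; 1.653 K → 4 s.f.; 9.3 × 10^3 N → 2 s.f.
The fewest is 2 significant figures, from 9.3 × 10^3 N.

9.3 × 10^3 N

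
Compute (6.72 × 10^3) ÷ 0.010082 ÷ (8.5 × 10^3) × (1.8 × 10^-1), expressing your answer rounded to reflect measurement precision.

(6.72 × 10^3) ÷ 0.010082 ÷ (8.5 × 10^3) × (1.8 × 10^-1) = 14.114846494…
Multiplication/division keeps the fewest significant figures: 6.72 × 10^3 → 3 s.f., 0.010082 → 5 s.f., 8.5 × 10^3 → 2 s.f., 1.8 × 10^-1 → 2 s.f.; limit is 2.
Rounded to 2 significant figures: 14.

14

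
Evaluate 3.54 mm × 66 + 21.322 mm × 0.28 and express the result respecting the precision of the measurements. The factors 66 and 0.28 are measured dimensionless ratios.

2.4 × 10^2 mm

3.54 × 66 = 233.64 → 2.3 × 10^2 mm (2 s.f., last digit at the 10^1 place).
21.322 × 0.28 = 5.97016 → 6.0 mm (2 s.f., last digit at the 10^-1 place).
Sum: 239.61016 mm; keep the coarser place, 10^1.
Result: 2.4 × 10^2 mm.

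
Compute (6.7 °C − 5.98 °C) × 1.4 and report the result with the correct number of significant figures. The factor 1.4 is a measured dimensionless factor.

1 °C

6.7 °C − 5.98 °C = 0.72 °C; the difference is limited to 1 decimal place (1 s.f.).
Carrying full precision, 0.72 × 1.4 = 1.008 °C; 1.4 has 2 s.f., so the result keeps min(1, 2) = 1 s.f.
Rounded to 1 significant figure: 1 °C.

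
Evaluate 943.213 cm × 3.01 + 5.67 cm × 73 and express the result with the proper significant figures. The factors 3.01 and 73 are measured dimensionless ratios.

3.25 × 10^3 cm

943.213 × 3.01 = 2839.07113 → 2.84 × 10^3 cm (3 s.f., last digit at the 10^1 place).
5.67 × 73 = 413.91 → 4.1 × 10^2 cm (2 s.f., last digit at the 10^1 place).
Sum: 3252.98113 cm; keep the coarser place, 10^1.
Result: 3.25 × 10^3 cm.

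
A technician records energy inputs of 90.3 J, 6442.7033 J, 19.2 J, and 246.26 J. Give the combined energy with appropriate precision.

90.3 J + 6442.7033 J + 19.2 J + 246.26 J = 6798.4633 J.
Addition/subtraction keeps the fewest decimal places: 90.3 → 1 decimal place, 6442.7033 → 4 decimal places, 19.2 → 1 decimal place, 246.26 → 2 decimal places; limit is 1.
Rounded to 1 decimal place: 6798.5 J.

6798.5 J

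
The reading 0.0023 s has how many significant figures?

0.0023: leading zeros are not significant.

2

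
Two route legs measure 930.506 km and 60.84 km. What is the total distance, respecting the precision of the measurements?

991.35 km

930.506 km + 60.84 km = 991.346 km.
Addition/subtraction keeps the fewest decimal places: 930.506 → 3 decimal places, 60.84 → 2 decimal places; limit is 2.
Rounded to 2 decimal places: 991.35 km.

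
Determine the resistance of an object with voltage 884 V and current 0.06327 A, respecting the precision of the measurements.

1.40 × 10⁴ Ω

resistance = 884 V ÷ 0.06327 A = 13971.8666034… Ω.
884 has 3 significant figures; 0.06327 has 4.
Division/multiplication keeps the fewest: 3 significant figures.
Rounded: 1.40 × 10⁴ Ω.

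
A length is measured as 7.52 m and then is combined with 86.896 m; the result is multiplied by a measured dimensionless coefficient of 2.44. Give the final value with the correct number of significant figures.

230. m

7.52 m + 86.896 m = 94.416 m; the sum is limited to 2 decimal places (4 s.f.).
Carrying full precision, 94.416 × 2.44 = 230.37504 m; 2.44 has 3 s.f., so the result keeps min(4, 3) = 3 s.f.
Rounded to 3 significant figures: 230. m.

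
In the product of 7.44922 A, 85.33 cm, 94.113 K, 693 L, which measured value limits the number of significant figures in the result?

7.44922 A → 6 s.f.; 85.33 cm → 4 s.f.; 94.113 K → 5 s.f.; 693 L → 3 s.f.
The fewest is 3 significant figures, from 693 L.

693 L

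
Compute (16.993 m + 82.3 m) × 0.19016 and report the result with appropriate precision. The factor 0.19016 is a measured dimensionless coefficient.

16.993 m + 82.3 m = 99.293 m; the sum is limited to 1 decimal place (3 s.f.).
Carrying full precision, 99.293 × 0.19016 = 18.88155688 m; 0.19016 has 5 s.f., so the result keeps min(3, 5) = 3 s.f.
Rounded to 3 significant figures: 18.9 m.

18.9 m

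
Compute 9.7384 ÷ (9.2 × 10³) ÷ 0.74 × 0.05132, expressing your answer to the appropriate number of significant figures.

9.7384 ÷ (9.2 × 10³) ÷ 0.74 × 0.05132 = 0.0000734099130435…
Multiplication/division keeps the fewest significant figures: 9.7384 → 5 s.f., 9.2 × 10³ → 2 s.f., 0.74 → 2 s.f., 0.05132 → 4 s.f.; limit is 2.
Rounded to 2 significant figures: 7.3 × 10⁻⁵.

7.3 × 10⁻⁵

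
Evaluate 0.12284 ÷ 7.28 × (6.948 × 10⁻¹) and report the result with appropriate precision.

0.12284 ÷ 7.28 × (6.948 × 10⁻¹) = 0.0117237956044…
Multiplication/division keeps the fewest significant figures: 0.12284 → 5 s.f., 7.28 → 3 s.f., 6.948 × 10⁻¹ → 4 s.f.; limit is 3.
Rounded to 3 significant figures: 0.0117.

0.0117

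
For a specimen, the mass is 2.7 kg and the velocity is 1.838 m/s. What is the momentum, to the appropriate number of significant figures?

5.0 kg·m/s

momentum = 2.7 kg × 1.838 m/s = 4.9626 kg·m/s.
2.7 has 2 significant figures; 1.838 has 4.
Division/multiplication keeps the fewest: 2 significant figures.
Rounded: 5.0 kg·m/s.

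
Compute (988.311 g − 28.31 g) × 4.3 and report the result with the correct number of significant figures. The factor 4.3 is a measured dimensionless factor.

988.311 g − 28.31 g = 960.001 g; the difference is limited to 2 decimal places (5 s.f.).
Carrying full precision, 960.001 × 4.3 = 4128.0043 g; 4.3 has 2 s.f., so the result keeps min(5, 2) = 2 s.f.
Rounded to 2 significant figures: 4.1 × 10³ g.

4.1 × 10³ g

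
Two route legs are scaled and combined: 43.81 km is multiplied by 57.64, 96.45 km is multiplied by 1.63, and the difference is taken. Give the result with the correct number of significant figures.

2368 km

43.81 × 57.64 = 2525.2084 → 2525 km (4 s.f., last digit at the 10^0 place).
96.45 × 1.63 = 157.2135 → 157 km (3 s.f., last digit at the 10^0 place).
Difference: 2367.9949 km; keep the coarser place, 10^0.
Result: 2368 km.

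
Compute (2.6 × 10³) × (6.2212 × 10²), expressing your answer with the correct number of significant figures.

1.6 × 10⁶

(2.6 × 10³) × (6.2212 × 10²) = 1617512
Multiplication/division keeps the fewest significant figures: 2.6 × 10³ → 2 s.f., 6.2212 × 10² → 5 s.f.; limit is 2.
Rounded to 2 significant figures: 1.6 × 10⁶.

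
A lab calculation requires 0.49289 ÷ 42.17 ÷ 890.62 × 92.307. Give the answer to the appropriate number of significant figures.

0.49289 ÷ 42.17 ÷ 890.62 × 92.307 = 0.0012114028722…
Multiplication/division keeps the fewest significant figures: 0.49289 → 5 s.f., 42.17 → 4 s.f., 890.62 → 5 s.f., 92.307 → 5 s.f.; limit is 4.
Rounded to 4 significant figures: 0.001211.

0.001211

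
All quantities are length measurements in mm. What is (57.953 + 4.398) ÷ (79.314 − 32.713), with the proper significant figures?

57.953 + 4.398 = 62.351, limited to 3 d.p. → 5 s.f.; 79.314 − 32.713 = 46.601, limited to 3 d.p. → 5 s.f.
Carrying full precision, 62.351 ÷ 46.601 = 1.33797557992…; keep min(5, 5) = 5 s.f.
Rounded to 5 significant figures: 1.3380.

1.3380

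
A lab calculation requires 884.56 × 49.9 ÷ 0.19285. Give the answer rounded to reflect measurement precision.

2.29 × 10⁵

884.56 × 49.9 ÷ 0.19285 = 228880.186674…
Multiplication/division keeps the fewest significant figures: 884.56 → 5 s.f., 49.9 → 3 s.f., 0.19285 → 5 s.f.; limit is 3.
Rounded to 3 significant figures: 2.29 × 10⁵.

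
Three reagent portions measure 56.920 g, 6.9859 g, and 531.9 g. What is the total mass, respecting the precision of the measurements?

56.920 g + 6.9859 g + 531.9 g = 595.8059 g.
Addition/subtraction keeps the fewest decimal places: 56.920 → 3 decimal places, 6.9859 → 4 decimal places, 531.9 → 1 decimal place; limit is 1.
Rounded to 1 decimal place: 5.958 × 10^2 g.

5.958 × 10^2 g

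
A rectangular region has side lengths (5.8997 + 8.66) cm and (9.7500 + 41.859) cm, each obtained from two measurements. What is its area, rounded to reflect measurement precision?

751.4 cm²

5.8997 + 8.66 = 14.5597, limited to 2 d.p. → 4 s.f.; 9.7500 + 41.859 = 51.6090, limited to 3 d.p. → 5 s.f.
Carrying full precision, 14.5597 × 51.6090 = 751.4115573; keep min(4, 5) = 4 s.f.
Rounded to 4 significant figures: 751.4 cm².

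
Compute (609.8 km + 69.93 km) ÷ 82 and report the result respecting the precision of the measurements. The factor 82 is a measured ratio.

609.8 km + 69.93 km = 679.73 km; the sum is limited to 1 decimal place (4 s.f.).
Carrying full precision, 679.73 ÷ 82 = 8.2893902439… km; 82 has 2 s.f., so the result keeps min(4, 2) = 2 s.f.
Rounded to 2 significant figures: 8.3 km.

8.3 km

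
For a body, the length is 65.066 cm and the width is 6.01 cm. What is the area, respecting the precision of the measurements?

area = 65.066 cm × 6.01 cm = 391.04666 cm².
65.066 has 5 significant figures; 6.01 has 3.
Division/multiplication keeps the fewest: 3 significant figures.
Rounded: 391 cm².

391 cm²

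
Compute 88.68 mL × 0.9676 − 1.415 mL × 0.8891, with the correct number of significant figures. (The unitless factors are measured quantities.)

88.68 × 0.9676 = 85.806768 → 85.81 mL (4 s.f., last digit at the 10^-2 place).
1.415 × 0.8891 = 1.2580765 → 1.258 mL (4 s.f., last digit at the 10^-3 place).
Difference: 84.5486915 mL; keep the coarser place, 10^-2.
Result: 84.55 mL.

84.55 mL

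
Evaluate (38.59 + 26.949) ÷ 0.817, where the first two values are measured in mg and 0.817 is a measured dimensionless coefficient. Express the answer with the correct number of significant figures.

80.2 mg

38.59 mg + 26.949 mg = 65.539 mg; the sum is limited to 2 decimal places (4 s.f.).
Carrying full precision, 65.539 ÷ 0.817 = 80.2190942472… mg; 0.817 has 3 s.f., so the result keeps min(4, 3) = 3 s.f.
Rounded to 3 significant figures: 80.2 mg.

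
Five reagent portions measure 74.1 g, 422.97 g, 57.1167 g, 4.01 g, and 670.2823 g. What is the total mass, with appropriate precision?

74.1 g + 422.97 g + 57.1167 g + 4.01 g + 670.2823 g = 1228.4790 g.
Addition/subtraction keeps the fewest decimal places: 74.1 → 1 decimal place, 422.97 → 2 decimal places, 57.1167 → 4 decimal places, 4.01 → 2 decimal places, 670.2823 → 4 decimal places; limit is 1.
Rounded to 1 decimal place: 1228.5 g.

1228.5 g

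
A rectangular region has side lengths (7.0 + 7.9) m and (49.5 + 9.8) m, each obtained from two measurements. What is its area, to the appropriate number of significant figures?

7.0 + 7.9 = 14.9, limited to 1 d.p. → 3 s.f.; 49.5 + 9.8 = 59.3, limited to 1 d.p. → 3 s.f.
Carrying full precision, 14.9 × 59.3 = 883.57; keep min(3, 3) = 3 s.f.
Rounded to 3 significant figures: 884 m².

884 m²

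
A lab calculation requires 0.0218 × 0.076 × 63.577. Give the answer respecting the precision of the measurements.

0.11

0.0218 × 0.076 × 63.577 = 0.1053343736
Multiplication/division keeps the fewest significant figures: 0.0218 → 3 s.f., 0.076 → 2 s.f., 63.577 → 5 s.f.; limit is 2.
Rounded to 2 significant figures: 0.11.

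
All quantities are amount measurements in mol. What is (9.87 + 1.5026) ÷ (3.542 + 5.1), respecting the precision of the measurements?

1.3

9.87 + 1.5026 = 11.3726, limited to 2 d.p. → 4 s.f.; 3.542 + 5.1 = 8.642, limited to 1 d.p. → 2 s.f.
Carrying full precision, 11.3726 ÷ 8.642 = 1.3159685258…; keep min(4, 2) = 2 s.f.
Rounded to 2 significant figures: 1.3.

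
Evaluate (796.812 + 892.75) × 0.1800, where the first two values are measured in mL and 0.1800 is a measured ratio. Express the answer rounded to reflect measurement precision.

3.041 × 10^2 mL

796.812 mL + 892.75 mL = 1689.562 mL; the sum is limited to 2 decimal places (6 s.f.).
Carrying full precision, 1689.562 × 0.1800 = 304.12116 mL; 0.1800 has 4 s.f., so the result keeps min(6, 4) = 4 s.f.
Rounded to 4 significant figures: 3.041 × 10^2 mL.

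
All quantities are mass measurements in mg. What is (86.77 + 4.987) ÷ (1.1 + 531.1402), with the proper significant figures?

86.77 + 4.987 = 91.757, limited to 2 d.p. → 4 s.f.; 1.1 + 531.1402 = 532.2402, limited to 1 d.p. → 4 s.f.
Carrying full precision, 91.757 ÷ 532.2402 = 0.172397725689…; keep min(4, 4) = 4 s.f.
Rounded to 4 significant figures: 1.724 × 10⁻¹.

1.724 × 10⁻¹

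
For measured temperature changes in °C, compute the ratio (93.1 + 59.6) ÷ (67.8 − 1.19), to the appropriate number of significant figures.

2.29

93.1 + 59.6 = 152.7, limited to 1 d.p. → 4 s.f.; 67.8 − 1.19 = 66.61, limited to 1 d.p. → 3 s.f.
Carrying full precision, 152.7 ÷ 66.61 = 2.29244858129…; keep min(4, 3) = 3 s.f.
Rounded to 3 significant figures: 2.29.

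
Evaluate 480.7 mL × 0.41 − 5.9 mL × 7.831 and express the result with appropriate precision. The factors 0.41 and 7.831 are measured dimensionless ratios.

1.5 × 10² mL

480.7 × 0.41 = 197.087 → 2.0 × 10² mL (2 s.f., last digit at the 10^1 place).
5.9 × 7.831 = 46.2029 → 46 mL (2 s.f., last digit at the 10^0 place).
Difference: 150.8841 mL; keep the coarser place, 10^1.
Result: 1.5 × 10² mL.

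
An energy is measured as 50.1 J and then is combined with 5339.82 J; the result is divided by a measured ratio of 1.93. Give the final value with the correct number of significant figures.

50.1 J + 5339.82 J = 5389.92 J; the sum is limited to 1 decimal place (5 s.f.).
Carrying full precision, 5389.92 ÷ 1.93 = 2792.70466321… J; 1.93 has 3 s.f., so the result keeps min(5, 3) = 3 s.f.
Rounded to 3 significant figures: 2.79 × 10³ J.

2.79 × 10³ J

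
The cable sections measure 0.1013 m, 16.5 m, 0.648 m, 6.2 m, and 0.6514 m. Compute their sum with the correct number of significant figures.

0.1013 m + 16.5 m + 0.648 m + 6.2 m + 0.6514 m = 24.1007 m.
Addition/subtraction keeps the fewest decimal places: 0.1013 → 4 decimal places, 16.5 → 1 decimal place, 0.648 → 3 decimal places, 6.2 → 1 decimal place, 0.6514 → 4 decimal places; limit is 1.
Rounded to 1 decimal place: 24.1 m.

24.1 m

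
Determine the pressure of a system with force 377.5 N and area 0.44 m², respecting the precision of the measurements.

8.6 × 10² Pa

pressure = 377.5 N ÷ 0.44 m² = 857.954545455… Pa.
377.5 has 4 significant figures; 0.44 has 2.
Division/multiplication keeps the fewest: 2 significant figures.
Rounded: 8.6 × 10² Pa.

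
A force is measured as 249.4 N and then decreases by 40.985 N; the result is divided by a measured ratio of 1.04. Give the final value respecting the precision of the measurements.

249.4 N − 40.985 N = 208.415 N; the difference is limited to 1 decimal place (4 s.f.).
Carrying full precision, 208.415 ÷ 1.04 = 200.399038462… N; 1.04 has 3 s.f., so the result keeps min(4, 3) = 3 s.f.
Rounded to 3 significant figures: 2.00 × 10^2 N.

2.00 × 10^2 N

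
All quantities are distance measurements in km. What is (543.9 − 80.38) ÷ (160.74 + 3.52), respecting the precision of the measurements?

2.822

543.9 − 80.38 = 463.52, limited to 1 d.p. → 4 s.f.; 160.74 + 3.52 = 164.26, limited to 2 d.p. → 5 s.f.
Carrying full precision, 463.52 ÷ 164.26 = 2.82186777061…; keep min(4, 5) = 4 s.f.
Rounded to 4 significant figures: 2.822.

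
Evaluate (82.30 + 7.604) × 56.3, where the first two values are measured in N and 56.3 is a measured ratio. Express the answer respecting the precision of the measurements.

5.06 × 10^3 N

82.30 N + 7.604 N = 89.904 N; the sum is limited to 2 decimal places (4 s.f.).
Carrying full precision, 89.904 × 56.3 = 5061.5952 N; 56.3 has 3 s.f., so the result keeps min(4, 3) = 3 s.f.
Rounded to 3 significant figures: 5.06 × 10^3 N.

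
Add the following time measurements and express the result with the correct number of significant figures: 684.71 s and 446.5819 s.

1131.29 s

684.71 s + 446.5819 s = 1131.2919 s.
Addition/subtraction keeps the fewest decimal places: 684.71 → 2 decimal places, 446.5819 → 4 decimal places; limit is 2.
Rounded to 2 decimal places: 1131.29 s.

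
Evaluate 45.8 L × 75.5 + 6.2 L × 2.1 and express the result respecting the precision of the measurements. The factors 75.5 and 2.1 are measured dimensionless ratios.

3.47 × 10³ L

45.8 × 75.5 = 3457.9 → 3.46 × 10³ L (3 s.f., last digit at the 10^1 place).
6.2 × 2.1 = 13.02 → 13 L (2 s.f., last digit at the 10^0 place).
Sum: 3470.92 L; keep the coarser place, 10^1.
Result: 3.47 × 10³ L.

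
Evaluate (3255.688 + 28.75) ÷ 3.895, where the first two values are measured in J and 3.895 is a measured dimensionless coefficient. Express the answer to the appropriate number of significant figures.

843.2 J

3255.688 J + 28.75 J = 3284.438 J; the sum is limited to 2 decimal places (6 s.f.).
Carrying full precision, 3284.438 ÷ 3.895 = 843.244672657… J; 3.895 has 4 s.f., so the result keeps min(6, 4) = 4 s.f.
Rounded to 4 significant figures: 843.2 J.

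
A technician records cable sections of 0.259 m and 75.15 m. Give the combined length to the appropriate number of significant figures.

75.41 m

0.259 m + 75.15 m = 75.409 m.
Addition/subtraction keeps the fewest decimal places: 0.259 → 3 decimal places, 75.15 → 2 decimal places; limit is 2.
Rounded to 2 decimal places: 75.41 m.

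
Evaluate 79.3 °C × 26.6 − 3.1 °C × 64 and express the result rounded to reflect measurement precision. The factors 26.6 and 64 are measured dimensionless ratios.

1.91 × 10³ °C

79.3 × 26.6 = 2109.38 → 2.11 × 10³ °C (3 s.f., last digit at the 10^1 place).
3.1 × 64 = 198.4 → 2.0 × 10² °C (2 s.f., last digit at the 10^1 place).
Difference: 1910.98 °C; keep the coarser place, 10^1.
Result: 1.91 × 10³ °C.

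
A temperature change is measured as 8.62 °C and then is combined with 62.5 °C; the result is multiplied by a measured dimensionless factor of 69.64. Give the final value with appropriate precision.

4.95 × 10³ °C

8.62 °C + 62.5 °C = 71.12 °C; the sum is limited to 1 decimal place (3 s.f.).
Carrying full precision, 71.12 × 69.64 = 4952.7968 °C; 69.64 has 4 s.f., so the result keeps min(3, 4) = 3 s.f.
Rounded to 3 significant figures: 4.95 × 10³ °C.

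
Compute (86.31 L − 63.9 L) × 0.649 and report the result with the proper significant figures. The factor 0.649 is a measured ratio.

86.31 L − 63.9 L = 22.41 L; the difference is limited to 1 decimal place (3 s.f.).
Carrying full precision, 22.41 × 0.649 = 14.54409 L; 0.649 has 3 s.f., so the result keeps min(3, 3) = 3 s.f.
Rounded to 3 significant figures: 14.5 L.

14.5 L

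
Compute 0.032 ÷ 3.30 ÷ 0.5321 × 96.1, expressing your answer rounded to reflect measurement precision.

1.8

0.032 ÷ 3.30 ÷ 0.5321 × 96.1 = 1.75132266093…
Multiplication/division keeps the fewest significant figures: 0.032 → 2 s.f., 3.30 → 3 s.f., 0.5321 → 4 s.f., 96.1 → 3 s.f.; limit is 2.
Rounded to 2 significant figures: 1.8.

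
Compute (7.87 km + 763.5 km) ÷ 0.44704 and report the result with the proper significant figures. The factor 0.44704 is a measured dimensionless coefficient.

1726 km

7.87 km + 763.5 km = 771.37 km; the sum is limited to 1 decimal place (4 s.f.).
Carrying full precision, 771.37 ÷ 0.44704 = 1725.5055476… km; 0.44704 has 5 s.f., so the result keeps min(4, 5) = 4 s.f.
Rounded to 4 significant figures: 1726 km.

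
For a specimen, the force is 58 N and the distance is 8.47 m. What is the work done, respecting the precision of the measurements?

4.9 × 10^2 J

work done = 58 N × 8.47 m = 491.26 J.
58 has 2 significant figures; 8.47 has 3.
Division/multiplication keeps the fewest: 2 significant figures.
Rounded: 4.9 × 10^2 J.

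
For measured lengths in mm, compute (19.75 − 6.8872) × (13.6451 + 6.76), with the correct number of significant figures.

262.5 mm²

19.75 − 6.8872 = 12.8628, limited to 2 d.p. → 4 s.f.; 13.6451 + 6.76 = 20.4051, limited to 2 d.p. → 4 s.f.
Carrying full precision, 12.8628 × 20.4051 = 262.46672028; keep min(4, 4) = 4 s.f.
Rounded to 4 significant figures: 262.5 mm².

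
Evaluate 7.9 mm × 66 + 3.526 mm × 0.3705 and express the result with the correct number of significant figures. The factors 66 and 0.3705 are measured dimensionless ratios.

7.9 × 66 = 521.4 → 5.2 × 10² mm (2 s.f., last digit at the 10^1 place).
3.526 × 0.3705 = 1.306383 → 1.306 mm (4 s.f., last digit at the 10^-3 place).
Sum: 522.706383 mm; keep the coarser place, 10^1.
Result: 5.2 × 10² mm.

5.2 × 10² mm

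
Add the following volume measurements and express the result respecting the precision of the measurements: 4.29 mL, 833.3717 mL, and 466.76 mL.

1304.42 mL

4.29 mL + 833.3717 mL + 466.76 mL = 1304.4217 mL.
Addition/subtraction keeps the fewest decimal places: 4.29 → 2 decimal places, 833.3717 → 4 decimal places, 466.76 → 2 decimal places; limit is 2.
Rounded to 2 decimal places: 1304.42 mL.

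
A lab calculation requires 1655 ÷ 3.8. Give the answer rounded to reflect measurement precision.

4.4 × 10²

1655 ÷ 3.8 = 435.526315789…
Multiplication/division keeps the fewest significant figures: 1655 → 4 s.f., 3.8 → 2 s.f.; limit is 2.
Rounded to 2 significant figures: 4.4 × 10².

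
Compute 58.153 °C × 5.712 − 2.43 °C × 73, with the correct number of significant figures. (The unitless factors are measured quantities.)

1.5 × 10² °C

58.153 × 5.712 = 332.169936 → 332.2 °C (4 s.f., last digit at the 10^-1 place).
2.43 × 73 = 177.39 → 1.8 × 10² °C (2 s.f., last digit at the 10^1 place).
Difference: 154.779936 °C; keep the coarser place, 10^1.
Result: 1.5 × 10² °C.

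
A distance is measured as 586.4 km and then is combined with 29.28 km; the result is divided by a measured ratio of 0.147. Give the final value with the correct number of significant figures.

4.19 × 10^3 km

586.4 km + 29.28 km = 615.68 km; the sum is limited to 1 decimal place (4 s.f.).
Carrying full precision, 615.68 ÷ 0.147 = 4188.29931973… km; 0.147 has 3 s.f., so the result keeps min(4, 3) = 3 s.f.
Rounded to 3 significant figures: 4.19 × 10^3 km.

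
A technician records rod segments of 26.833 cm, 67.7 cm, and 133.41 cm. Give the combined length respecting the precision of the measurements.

227.9 cm

26.833 cm + 67.7 cm + 133.41 cm = 227.943 cm.
Addition/subtraction keeps the fewest decimal places: 26.833 → 3 decimal places, 67.7 → 1 decimal place, 133.41 → 2 decimal places; limit is 1.
Rounded to 1 decimal place: 227.9 cm.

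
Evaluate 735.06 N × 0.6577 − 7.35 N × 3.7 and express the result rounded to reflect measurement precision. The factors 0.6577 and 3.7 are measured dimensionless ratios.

735.06 × 0.6577 = 483.448962 → 4.834 × 10² N (4 s.f., last digit at the 10^-1 place).
7.35 × 3.7 = 27.195 → 27 N (2 s.f., last digit at the 10^0 place).
Difference: 456.253962 N; keep the coarser place, 10^0.
Result: 456 N.

456 N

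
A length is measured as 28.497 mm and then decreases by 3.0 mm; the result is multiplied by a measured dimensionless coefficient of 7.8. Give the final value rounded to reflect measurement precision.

2.0 × 10^2 mm

28.497 mm − 3.0 mm = 25.497 mm; the difference is limited to 1 decimal place (3 s.f.).
Carrying full precision, 25.497 × 7.8 = 198.8766 mm; 7.8 has 2 s.f., so the result keeps min(3, 2) = 2 s.f.
Rounded to 2 significant figures: 2.0 × 10^2 mm.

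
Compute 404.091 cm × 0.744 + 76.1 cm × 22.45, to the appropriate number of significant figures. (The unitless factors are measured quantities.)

404.091 × 0.744 = 300.643704 → 301 cm (3 s.f., last digit at the 10^0 place).
76.1 × 22.45 = 1708.445 → 1.71 × 10³ cm (3 s.f., last digit at the 10^1 place).
Sum: 2009.088704 cm; keep the coarser place, 10^1.
Result: 2.01 × 10³ cm.

2.01 × 10³ cm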